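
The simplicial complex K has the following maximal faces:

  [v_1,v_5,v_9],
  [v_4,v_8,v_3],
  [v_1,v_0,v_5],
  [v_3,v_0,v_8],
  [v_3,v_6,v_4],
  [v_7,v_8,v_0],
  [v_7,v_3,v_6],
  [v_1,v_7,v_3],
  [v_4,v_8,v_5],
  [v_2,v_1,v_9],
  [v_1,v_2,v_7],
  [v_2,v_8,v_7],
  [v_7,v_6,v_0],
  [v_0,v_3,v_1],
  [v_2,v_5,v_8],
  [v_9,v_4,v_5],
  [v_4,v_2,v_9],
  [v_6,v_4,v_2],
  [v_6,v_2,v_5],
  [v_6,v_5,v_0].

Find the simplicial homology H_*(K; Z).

Order the vertices as v_0 < v_1 < v_2 < v_3 < v_4 < v_5 < v_6 < v_7 < v_8 < v_9. Listing each simplex with vertices in this order, K has dimension 2 with simplices:

  0-simplices (10): [v_0], [v_1], [v_2], [v_3], [v_4], [v_5], [v_6], [v_7], [v_8], [v_9]
  1-simplices (30): (30 of them)
  2-simplices (20): (20 of them)

so the chain groups are C_0 ≅ Z^10, C_1 ≅ Z^30, C_2 ≅ Z^20.

Boundary ∂_1: C_1 → C_0 maps an edge to its endpoints' difference, ∂[p,q] = q − p. For instance
  ∂[v_0,v_1] = [v_1] − [v_0].
This gives a 10×30 integer matrix of rank 9; reducing to Smith normal form yields diagonal entries (1,1,1,1,1,1,1,1,1).

Boundary ∂_2: C_2 → C_1 maps a triangle to the signed sum of its edges. For instance
  ∂[v_0,v_7,v_8] = [v_7,v_8] − [v_0,v_8] + [v_0,v_7],
  ∂[v_4,v_5,v_9] = [v_5,v_9] − [v_4,v_9] + [v_4,v_5].
As a 30×20 matrix over Z this has rank 20, with invariant factors (1,1,1,1,1,1,1,1,1,1,1,1,1,1,1,1,1,1,1,2).

Computing H_k = (kernel of ∂_k) / (image of ∂_{k+1}):

  H_0: rank C_0 − rank ∂_1 = 10 − 9 = 1, and the invariant factors of ∂_1 are all 1, so H_0 = Z.
  H_1: rank ker ∂_1 − rank ∂_2 = (30 − 9) − 20 = 1, and ∂_2 has invariant factor 2 > 1, so H_1 = Z ⊕ Z/2Z.
  H_2: rank ker ∂_2 − rank ∂_3 = (20 − 20) − 0 = 0, and there is no ∂_3, so H_2 = 0.

H_0 ≅ Z,  H_1 ≅ Z ⊕ Z/2Z,  H_2 = 0.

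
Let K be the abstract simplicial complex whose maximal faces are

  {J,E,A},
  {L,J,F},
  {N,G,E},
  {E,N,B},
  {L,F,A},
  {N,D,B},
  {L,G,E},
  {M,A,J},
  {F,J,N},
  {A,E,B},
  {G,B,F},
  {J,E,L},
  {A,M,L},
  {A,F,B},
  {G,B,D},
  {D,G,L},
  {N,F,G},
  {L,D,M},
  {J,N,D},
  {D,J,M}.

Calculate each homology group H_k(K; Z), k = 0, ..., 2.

H_0 = Z,  H_1 = Z × Z/2,  H_2 = 0.

Fix the vertex order A < B < D < E < F < G < J < L < M < N and write every simplex with vertices in increasing order. Then dim K = 2 and the simplices of K are:

  0-simplices (10): A, B, D, E, F, G, J, L, M, N
  1-simplices (30): AB, AE, AF, AJ, AL, AM, BD, BE, BF, BG, BN, DG, DJ, DL, DM, DN, EG, EJ, EL, EN, FG, FJ, FL, FN, GL, GN, JL, JM, JN, LM
  2-simplices (20): ABE, ABF, AEJ, AFL, AJM, ALM, BDG, BDN, BEN, BFG, DGL, DJM, DJN, DLM, EGL, EGN, EJL, FGN, FJL, FJN

so the chain groups are C_0 ≅ Z^10, C_1 ≅ Z^30, C_2 ≅ Z^20.

The boundary map ∂_1: C_1 → C_0 is given by ∂[p,q] = [q] − [p]. For instance
  ∂AF = F − A.
This gives a 10×30 integer matrix of rank 9; reducing to Smith normal form yields diagonal entries (1,1,1,1,1,1,1,1,1).

∂_2: C_2 → C_1 acts by ∂[p,q,r] = [q,r] − [p,r] + [p,q]. For instance
  ∂BFG = FG − BG + BF,
  ∂FGN = GN − FN + FG.
As a 30×20 matrix over Z this has rank 20, with invariant factors (1,1,1,1,1,1,1,1,1,1,1,1,1,1,1,1,1,1,1,2).

Reading off H_k = ker ∂_k / im ∂_{k+1}:

  H_0: rank C_0 − rank ∂_1 = 10 − 9 = 1, and the invariant factors of ∂_1 are all 1, so H_0 = Z.
  H_1: rank ker ∂_1 − rank ∂_2 = (30 − 9) − 20 = 1, and ∂_2 has invariant factor 2 > 1, so H_1 = Z × Z/2.
  H_2: rank ker ∂_2 − rank ∂_3 = (20 − 20) − 0 = 0, and there is no ∂_3, so H_2 = 0.

As a check, the Euler characteristic is 10 − 30 + 20 = 0, which agrees with 1 − 1 + 0 = 0.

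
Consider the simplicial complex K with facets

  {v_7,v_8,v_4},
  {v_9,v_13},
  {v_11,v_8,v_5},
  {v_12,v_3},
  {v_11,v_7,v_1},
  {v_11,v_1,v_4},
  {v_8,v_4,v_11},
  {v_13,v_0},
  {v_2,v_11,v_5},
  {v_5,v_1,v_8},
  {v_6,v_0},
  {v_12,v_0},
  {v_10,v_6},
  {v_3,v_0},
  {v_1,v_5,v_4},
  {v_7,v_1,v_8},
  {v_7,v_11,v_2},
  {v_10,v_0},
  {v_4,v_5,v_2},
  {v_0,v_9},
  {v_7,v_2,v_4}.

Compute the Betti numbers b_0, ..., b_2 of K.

b_0 = 2, b_1 = 3, b_2 = 0.

Order the vertices as v_0 < v_1 < v_2 < v_3 < v_4 < v_5 < v_6 < v_7 < v_8 < v_9 < v_10 < v_11 < v_12 < v_13. Listing each simplex with vertices in this order, K has dimension 2 with simplices:

  0-simplices (14): [v_0], [v_1], [v_2], [v_3], [v_4], [v_5], [v_6], [v_7], [v_8], [v_9], [v_10], [v_11], [v_12], [v_13]
  1-simplices (27): (27 of them)
  2-simplices (12): (12 of them)

Hence C_0 ≅ Z^14, C_1 ≅ Z^27, C_2 ≅ Z^12.

∂_1: C_1 → C_0 sends each edge [p,q] (with p < q) to q − p. For instance
  ∂[v_2,v_11] = [v_11] − [v_2].
As a 14×27 matrix over Z this has rank 12, with invariant factors (1,1,1,1,1,1,1,1,1,1,1,1).

Boundary ∂_2: C_2 → C_1 acts by ∂[p,q,r] = [q,r] − [p,r] + [p,q]. For instance
  ∂[v_1,v_7,v_8] = [v_7,v_8] − [v_1,v_8] + [v_1,v_7],
  ∂[v_2,v_5,v_11] = [v_5,v_11] − [v_2,v_11] + [v_2,v_5].
The 27×12 boundary matrix has rank 12 and Smith normal form diag(1,1,1,1,1,1,1,1,1,1,1,2).

Now H_k = ker ∂_k / im ∂_{k+1}, so:

  H_0: rank C_0 − rank ∂_1 = 14 − 12 = 2, and the invariant factors of ∂_1 are all 1, so H_0 = Z^2.
  H_1: rank ker ∂_1 − rank ∂_2 = (27 − 12) − 12 = 3, and ∂_2 has invariant factor 2 > 1, so H_1 = Z^3 ⊕ Z/2.
  H_2: rank ker ∂_2 − rank ∂_3 = (12 − 12) − 0 = 0, and there is no ∂_3, so H_2 = 0.

(K is a triangulation of the disjoint union of a wedge of 3 circles and the real projective plane RP^2.)

Hence the Betti numbers are b_0 = 2, b_1 = 3, b_2 = 0.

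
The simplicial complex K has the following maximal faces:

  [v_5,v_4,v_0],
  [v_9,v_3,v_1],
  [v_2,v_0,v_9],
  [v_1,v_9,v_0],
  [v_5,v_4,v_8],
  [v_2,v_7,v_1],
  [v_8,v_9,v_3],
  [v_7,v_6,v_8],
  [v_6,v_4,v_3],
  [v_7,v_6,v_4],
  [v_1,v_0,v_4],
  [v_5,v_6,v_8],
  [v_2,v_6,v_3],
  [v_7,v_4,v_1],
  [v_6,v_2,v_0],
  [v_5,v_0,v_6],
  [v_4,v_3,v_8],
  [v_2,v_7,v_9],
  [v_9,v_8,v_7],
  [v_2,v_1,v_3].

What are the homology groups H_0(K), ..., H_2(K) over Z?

H_0 = Z,  H_1 = Z ⊕ Z/2Z,  H_2 = 0.

Fix the vertex order v_0 < v_1 < v_2 < v_3 < v_4 < v_5 < v_6 < v_7 < v_8 < v_9 and write every simplex with vertices in increasing order. Then dim K = 2 and the simplices of K are:

  0-simplices (10): [v_0], [v_1], [v_2], [v_3], [v_4], [v_5], [v_6], [v_7], [v_8], [v_9]
  1-simplices (30): (30 of them)
  2-simplices (20): (20 of them)

Hence C_0 ≅ Z^10, C_1 ≅ Z^30, C_2 ≅ Z^20.

∂_1: C_1 → C_0 is given by ∂[p,q] = [q] − [p]. For instance
  ∂[v_4,v_7] = [v_7] − [v_4].
As a 10×30 matrix over Z this has rank 9, with invariant factors (1,1,1,1,1,1,1,1,1).

Boundary ∂_2: C_2 → C_1 acts by ∂[p,q,r] = [q,r] − [p,r] + [p,q]. For instance
  ∂[v_4,v_6,v_7] = [v_6,v_7] − [v_4,v_7] + [v_4,v_6],
  ∂[v_0,v_1,v_9] = [v_1,v_9] − [v_0,v_9] + [v_0,v_1].
The resulting 30×20 matrix has rank 20, and its Smith normal form has invariant factors (1,1,1,1,1,1,1,1,1,1,1,1,1,1,1,1,1,1,1,2).

From H_k ≅ ker(∂_k) / im(∂_{k+1}) we obtain:

  H_0: rank C_0 − rank ∂_1 = 10 − 9 = 1, and the invariant factors of ∂_1 are all 1, so H_0 ≅ Z.
  H_1: rank ker ∂_1 − rank ∂_2 = (30 − 9) − 20 = 1, and ∂_2 has invariant factor 2 > 1, so H_1 ≅ Z ⊕ Z/2Z.
  H_2: rank ker ∂_2 − rank ∂_3 = (20 − 20) − 0 = 0, and there is no ∂_3, so H_2 ≅ 0.

(K is a triangulation of the Klein bottle.)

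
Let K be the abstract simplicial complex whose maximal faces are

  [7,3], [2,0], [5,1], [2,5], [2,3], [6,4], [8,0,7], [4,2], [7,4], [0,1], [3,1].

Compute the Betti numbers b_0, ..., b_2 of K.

Take the total order 0 < 1 < 2 < 3 < 4 < 5 < 6 < 7 < 8 on the vertex set. Then K (dimension 2) consists of the simplices:

  0-simplices (9): [0], [1], [2], [3], [4], [5], [6], [7], [8]
  1-simplices (13): [0,1], [0,2], [0,7], [0,8], [1,3], [1,5], [2,3], [2,4], [2,5], [3,7], [4,6], [4,7], [7,8]
  2-simplices (1): [0,7,8]

giving chain groups C_0 ≅ Z^9, C_1 ≅ Z^13, C_2 ≅ Z^1.

Boundary ∂_1: C_1 → C_0 maps an edge to its endpoints' difference, ∂[p,q] = q − p.
The 9×13 boundary matrix has rank 8 and Smith normal form diag(1,1,1,1,1,1,1,1).

∂_2: C_2 → C_1 maps a triangle to the signed sum of its edges. For instance
  ∂[0,7,8] = [7,8] − [0,8] + [0,7].
The 13×1 boundary matrix has rank 1 and Smith normal form diag(1).

From H_k ≅ ker(∂_k) / im(∂_{k+1}) we obtain:

  H_0: rank C_0 − rank ∂_1 = 9 − 8 = 1, and the invariant factors of ∂_1 are all 1, so H_0 = Z.
  H_1: rank ker ∂_1 − rank ∂_2 = (13 − 8) − 1 = 4, and the invariant factors of ∂_2 are all 1, so H_1 = Z^4.
  H_2: rank ker ∂_2 − rank ∂_3 = (1 − 1) − 0 = 0, and there is no ∂_3, so H_2 = 0.

Hence the Betti numbers are b_0 = 1, b_1 = 4, b_2 = 0.

b_0 = 1, b_1 = 4, b_2 = 0.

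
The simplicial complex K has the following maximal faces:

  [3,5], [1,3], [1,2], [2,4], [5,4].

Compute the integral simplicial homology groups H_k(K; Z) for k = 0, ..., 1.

H_0 ≅ Z,  H_1 ≅ Z.

Order the vertices as 1 < 2 < 3 < 4 < 5. Listing each simplex with vertices in this order, K has dimension 1 with simplices:

  0-simplices (5): [1], [2], [3], [4], [5]
  1-simplices (5): [1,2], [1,3], [2,4], [3,5], [4,5]

giving chain groups C_0 ≅ Z^5, C_1 ≅ Z^5.

Boundary ∂_1: C_1 → C_0 is given by ∂[p,q] = [q] − [p].
The resulting 5×5 matrix has rank 4, and its Smith normal form has invariant factors (1,1,1,1).

From H_k ≅ ker(∂_k) / im(∂_{k+1}) we obtain:

  H_0: rank C_0 − rank ∂_1 = 5 − 4 = 1, and the invariant factors of ∂_1 are all 1, so H_0 ≅ Z.
  H_1: rank ker ∂_1 − rank ∂_2 = (5 − 4) − 0 = 1, and there is no ∂_2, so H_1 ≅ Z.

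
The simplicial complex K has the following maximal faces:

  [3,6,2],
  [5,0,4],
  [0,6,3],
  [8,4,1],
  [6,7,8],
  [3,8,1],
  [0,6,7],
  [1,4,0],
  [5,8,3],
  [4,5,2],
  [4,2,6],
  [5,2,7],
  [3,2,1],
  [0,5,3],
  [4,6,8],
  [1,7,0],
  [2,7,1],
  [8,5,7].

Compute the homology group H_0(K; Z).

Fix the vertex order 0 < 1 < 2 < 3 < 4 < 5 < 6 < 7 < 8 and write every simplex with vertices in increasing order. Then dim K = 2 and the simplices of K are:

  0-simplices (9): [0], [1], [2], [3], [4], [5], [6], [7], [8]
  1-simplices (27): (27 of them)
  2-simplices (18): [0,1,4], [0,1,7], [0,3,5], [0,3,6], [0,4,5], [0,6,7], [1,2,3], [1,2,7], [1,3,8], [1,4,8], [2,3,6], [2,4,5], [2,4,6], [2,5,7], [3,5,8], [4,6,8], [5,7,8], [6,7,8]

Hence C_0 ≅ Z^9, C_1 ≅ Z^27, C_2 ≅ Z^18.

∂_1: C_1 → C_0 maps an edge to its endpoints' difference, ∂[p,q] = q − p. For instance
  ∂[4,8] = [8] − [4].
As a 9×27 matrix over Z this has rank 8, with invariant factors (1,1,1,1,1,1,1,1).

The boundary map ∂_2: C_2 → C_1 maps a triangle to the signed sum of its edges. For instance
  ∂[1,2,7] = [2,7] − [1,7] + [1,2],
  ∂[0,4,5] = [4,5] − [0,5] + [0,4].
The 27×18 boundary matrix has rank 17 and Smith normal form diag(1,1,1,1,1,1,1,1,1,1,1,1,1,1,1,1,1).

Computing H_k = (kernel of ∂_k) / (image of ∂_{k+1}):

  H_0: rank C_0 − rank ∂_1 = 9 − 8 = 1, and the invariant factors of ∂_1 are all 1, so H_0 = Z.

(K is a triangulation of the torus T^2.)

H_0 = Z.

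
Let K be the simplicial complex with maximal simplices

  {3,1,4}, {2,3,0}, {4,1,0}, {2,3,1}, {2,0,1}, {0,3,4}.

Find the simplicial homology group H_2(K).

We work with the vertex ordering 0 < 1 < 2 < 3 < 4. The simplices of K, each written with vertices in increasing order, are:

  0-simplices (5): [0], [1], [2], [3], [4]
  1-simplices (9): [0,1], [0,2], [0,3], [0,4], [1,2], [1,3], [1,4], [2,3], [3,4]
  2-simplices (6): [0,1,2], [0,1,4], [0,2,3], [0,3,4], [1,2,3], [1,3,4]

giving chain groups C_0 ≅ Z^5, C_1 ≅ Z^9, C_2 ≅ Z^6.

Boundary ∂_1: C_1 → C_0 is given by ∂[p,q] = [q] − [p].
The 5×9 boundary matrix has rank 4 and Smith normal form diag(1,1,1,1).

The boundary map ∂_2: C_2 → C_1 sends each 2-simplex [p,q,r] to [q,r] − [p,r] + [p,q]. For instance
  ∂[1,3,4] = [3,4] − [1,4] + [1,3],
  ∂[1,2,3] = [2,3] − [1,3] + [1,2].
The resulting 9×6 matrix has rank 5, and its Smith normal form has invariant factors (1,1,1,1,1).

Computing H_k = (kernel of ∂_k) / (image of ∂_{k+1}):

  H_2: rank ker ∂_2 − rank ∂_3 = (6 − 5) − 0 = 1, and there is no ∂_3, so H_2 = Z.

(K is a triangulation of the 2-sphere S^2.)

H_2 = Z.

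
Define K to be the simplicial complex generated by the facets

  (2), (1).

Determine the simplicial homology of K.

Fix the vertex order 1 < 2 and write every simplex with vertices in increasing order. Then dim K = 0 and the simplices of K are:

  0-simplices (2): [1], [2]

Hence C_0 ≅ Z^2.

Reading off H_k = ker ∂_k / im ∂_{k+1}:

  H_0: rank C_0 − rank ∂_1 = 2 − 0 = 2, and there is no ∂_1, so H_0 = Z^2.

(K is a triangulation of a set of 2 points.)

H_0 = Z^2.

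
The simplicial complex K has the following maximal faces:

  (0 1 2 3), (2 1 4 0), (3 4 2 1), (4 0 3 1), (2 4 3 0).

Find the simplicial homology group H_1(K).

K has 5 vertices, 10 edges, 10 triangles, 5 3-simplices.
rank ∂_1 = 4, rank ∂_2 = 6 ⇒ b_1 = 10 − 4 − 6 = 0; all invariant factors of ∂_2 are 1 so no torsion. So H_1 = 0.

H_1 ≅ 0.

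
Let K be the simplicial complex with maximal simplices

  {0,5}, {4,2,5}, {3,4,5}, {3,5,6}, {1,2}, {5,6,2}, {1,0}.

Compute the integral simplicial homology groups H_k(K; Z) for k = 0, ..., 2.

H_0 = Z,  H_1 = Z,  H_2 = 0.

Take the total order 0 < 1 < 2 < 3 < 4 < 5 < 6 on the vertex set. Then K (dimension 2) consists of the simplices:

  0-simplices (7): [0], [1], [2], [3], [4], [5], [6]
  1-simplices (11): [0,1], [0,5], [1,2], [2,4], [2,5], [2,6], [3,4], [3,5], [3,6], [4,5], [5,6]
  2-simplices (4): [2,4,5], [2,5,6], [3,4,5], [3,5,6]

so the chain groups are C_0 ≅ Z^7, C_1 ≅ Z^11, C_2 ≅ Z^4.

∂_1: C_1 → C_0 is given by ∂[p,q] = [q] − [p]. For instance
  ∂[1,2] = [2] − [1].
The resulting 7×11 matrix has rank 6, and its Smith normal form has invariant factors (1,1,1,1,1,1).

The boundary map ∂_2: C_2 → C_1 maps a triangle to the signed sum of its edges. For instance
  ∂[2,5,6] = [5,6] − [2,6] + [2,5],
  ∂[3,5,6] = [5,6] − [3,6] + [3,5].
The 11×4 boundary matrix has rank 4 and Smith normal form diag(1,1,1,1).

Reading off H_k = ker ∂_k / im ∂_{k+1}:

  H_0: rank C_0 − rank ∂_1 = 7 − 6 = 1, and the invariant factors of ∂_1 are all 1, so H_0 = Z.
  H_1: rank ker ∂_1 − rank ∂_2 = (11 − 6) − 4 = 1, and the invariant factors of ∂_2 are all 1, so H_1 = Z.
  H_2: rank ker ∂_2 − rank ∂_3 = (4 − 4) − 0 = 0, and there is no ∂_3, so H_2 = 0.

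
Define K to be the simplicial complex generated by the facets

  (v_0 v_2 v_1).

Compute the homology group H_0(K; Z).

Take the total order v_0 < v_1 < v_2 on the vertex set. Then K (dimension 2) consists of the simplices:

  0-simplices (3): [v_0], [v_1], [v_2]
  1-simplices (3): [v_0,v_1], [v_0,v_2], [v_1,v_2]
  2-simplices (1): [v_0,v_1,v_2]

so the chain groups are C_0 ≅ Z^3, C_1 ≅ Z^3, C_2 ≅ Z^1.

The boundary map ∂_1: C_1 → C_0 maps an edge to its endpoints' difference, ∂[p,q] = q − p.
The resulting 3×3 matrix has rank 2, and its Smith normal form has invariant factors (1,1).

∂_2: C_2 → C_1 sends each 2-simplex [p,q,r] to [q,r] − [p,r] + [p,q]. For instance
  ∂[v_0,v_1,v_2] = [v_1,v_2] − [v_0,v_2] + [v_0,v_1].
This gives a 3×1 integer matrix of rank 1; reducing to Smith normal form yields diagonal entries (1).

Now H_k = ker ∂_k / im ∂_{k+1}, so:

  H_0: rank C_0 − rank ∂_1 = 3 − 2 = 1, and the invariant factors of ∂_1 are all 1, so H_0 = Z.

(K is a triangulation of the 2-simplex.)

H_0 = Z.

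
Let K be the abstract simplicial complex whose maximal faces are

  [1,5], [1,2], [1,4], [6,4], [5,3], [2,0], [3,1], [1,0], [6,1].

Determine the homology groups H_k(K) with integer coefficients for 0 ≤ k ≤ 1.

H_0 = Z,  H_1 = Z^3.

We work with the vertex ordering 0 < 1 < 2 < 3 < 4 < 5 < 6. The simplices of K, each written with vertices in increasing order, are:

  0-simplices (7): [0], [1], [2], [3], [4], [5], [6]
  1-simplices (9): [0,1], [0,2], [1,2], [1,3], [1,4], [1,5], [1,6], [3,5], [4,6]

so the chain groups are C_0 ≅ Z^7, C_1 ≅ Z^9.

Boundary ∂_1: C_1 → C_0 sends each edge [p,q] (with p < q) to q − p.
As a 7×9 matrix over Z this has rank 6, with invariant factors (1,1,1,1,1,1).

Computing H_k = (kernel of ∂_k) / (image of ∂_{k+1}):

  H_0: rank C_0 − rank ∂_1 = 7 − 6 = 1, and the invariant factors of ∂_1 are all 1, so H_0 ≅ Z.
  H_1: rank ker ∂_1 − rank ∂_2 = (9 − 6) − 0 = 3, and there is no ∂_2, so H_1 ≅ Z^3.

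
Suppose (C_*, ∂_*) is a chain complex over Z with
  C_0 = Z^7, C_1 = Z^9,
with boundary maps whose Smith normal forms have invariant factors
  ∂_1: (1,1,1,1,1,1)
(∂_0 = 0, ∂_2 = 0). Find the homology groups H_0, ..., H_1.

H_0 ≅ Z,  H_1 ≅ Z^3.

H_0: b_0 = 7 − 0 − 6 = 1; torsion from ∂_1 factors > 1: none. So H_0 ≅ Z.
H_1: b_1 = 9 − 6 − 0 = 3; torsion from ∂_2 factors > 1: none. So H_1 ≅ Z^3.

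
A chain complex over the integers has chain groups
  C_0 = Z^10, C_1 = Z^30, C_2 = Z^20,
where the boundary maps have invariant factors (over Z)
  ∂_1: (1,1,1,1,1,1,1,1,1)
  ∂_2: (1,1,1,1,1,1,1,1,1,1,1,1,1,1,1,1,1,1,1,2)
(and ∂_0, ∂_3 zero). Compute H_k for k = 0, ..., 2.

H_0: b_0 = 10 − 0 − 9 = 1; torsion from ∂_1 factors > 1: none. So H_0 = Z.
H_1: b_1 = 30 − 9 − 20 = 1; torsion from ∂_2 factors > 1: [2]. So H_1 = Z ⊕ Z/2.
H_2: b_2 = 20 − 20 − 0 = 0; torsion from ∂_3 factors > 1: none. So H_2 = 0.

H_0 = Z,  H_1 = Z ⊕ Z/2,  H_2 = 0.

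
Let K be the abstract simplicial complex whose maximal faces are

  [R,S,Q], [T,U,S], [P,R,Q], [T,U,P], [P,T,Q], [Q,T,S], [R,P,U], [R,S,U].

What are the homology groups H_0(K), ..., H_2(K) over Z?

Order the vertices as P < Q < R < S < T < U. Listing each simplex with vertices in this order, K has dimension 2 with simplices:

  0-simplices (6): P, Q, R, S, T, U
  1-simplices (12): PQ, PR, PT, PU, QR, QS, QT, RS, RU, ST, SU, TU
  2-simplices (8): PQR, PQT, PRU, PTU, QRS, QST, RSU, STU

so the chain groups are C_0 ≅ Z^6, C_1 ≅ Z^12, C_2 ≅ Z^8.

Boundary ∂_1: C_1 → C_0 maps an edge to its endpoints' difference, ∂[p,q] = q − p. For instance
  ∂PT = T − P.
The 6×12 boundary matrix has rank 5 and Smith normal form diag(1,1,1,1,1).

∂_2: C_2 → C_1 sends each 2-simplex [p,q,r] to [q,r] − [p,r] + [p,q]. For instance
  ∂PTU = TU − PU + PT,
  ∂QRS = RS − QS + QR.
As a 12×8 matrix over Z this has rank 7, with invariant factors (1,1,1,1,1,1,1).

Computing H_k = (kernel of ∂_k) / (image of ∂_{k+1}):

  H_0: rank C_0 − rank ∂_1 = 6 − 5 = 1, and the invariant factors of ∂_1 are all 1, so H_0 ≅ Z.
  H_1: rank ker ∂_1 − rank ∂_2 = (12 − 5) − 7 = 0, and the invariant factors of ∂_2 are all 1, so H_1 ≅ 0.
  H_2: rank ker ∂_2 − rank ∂_3 = (8 − 7) − 0 = 1, and there is no ∂_3, so H_2 ≅ Z.

H_0 = Z,  H_1 = 0,  H_2 = Z.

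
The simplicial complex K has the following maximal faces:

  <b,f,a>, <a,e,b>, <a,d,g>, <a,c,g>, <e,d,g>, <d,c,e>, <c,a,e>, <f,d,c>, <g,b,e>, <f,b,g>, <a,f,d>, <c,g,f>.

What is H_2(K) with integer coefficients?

Fix the vertex order a < b < c < d < e < f < g and write every simplex with vertices in increasing order. Then dim K = 2 and the simplices of K are:

  0-simplices (7): a, b, c, d, e, f, g
  1-simplices (18): ab, ac, ad, ae, af, ag, be, bf, bg, cd, ce, cf, cg, de, df, dg, eg, fg
  2-simplices (12): abe, abf, ace, acg, adf, adg, beg, bfg, cde, cdf, cfg, deg

giving chain groups C_0 ≅ Z^7, C_1 ≅ Z^18, C_2 ≅ Z^12.

∂_1: C_1 → C_0 sends each edge [p,q] (with p < q) to q − p.
This gives a 7×18 integer matrix of rank 6; reducing to Smith normal form yields diagonal entries (1,1,1,1,1,1).

The boundary map ∂_2: C_2 → C_1 sends each 2-simplex [p,q,r] to [q,r] − [p,r] + [p,q]. For instance
  ∂beg = eg − bg + be,
  ∂acg = cg − ag + ac.
As a 18×12 matrix over Z this has rank 12, with invariant factors (1,1,1,1,1,1,1,1,1,1,1,2).

From H_k ≅ ker(∂_k) / im(∂_{k+1}) we obtain:

  H_2: rank ker ∂_2 − rank ∂_3 = (12 − 12) − 0 = 0, and there is no ∂_3, so H_2 = 0.

H_2 = 0.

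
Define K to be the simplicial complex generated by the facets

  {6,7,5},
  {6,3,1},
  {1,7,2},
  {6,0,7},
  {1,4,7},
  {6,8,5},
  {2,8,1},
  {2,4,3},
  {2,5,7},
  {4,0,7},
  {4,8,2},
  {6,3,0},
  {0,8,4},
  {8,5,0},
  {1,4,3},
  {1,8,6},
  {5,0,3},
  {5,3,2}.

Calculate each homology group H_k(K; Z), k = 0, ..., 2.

H_0 = Z,  H_1 = Z ⊕ Z/2Z,  H_2 = 0.

K has 9 vertices, 27 edges, 18 triangles.
rank ∂_0 = 0, rank ∂_1 = 8 ⇒ b_0 = 9 − 0 − 8 = 1; all invariant factors of ∂_1 are 1 so no torsion. So H_0 = Z.
rank ∂_1 = 8, rank ∂_2 = 18 ⇒ b_1 = 27 − 8 − 18 = 1; ∂_2 has invariant factor(s) [2] giving torsion. So H_1 = Z ⊕ Z/2Z.
rank ∂_2 = 18, rank ∂_3 = 0 ⇒ b_2 = 18 − 18 − 0 = 0. So H_2 = 0.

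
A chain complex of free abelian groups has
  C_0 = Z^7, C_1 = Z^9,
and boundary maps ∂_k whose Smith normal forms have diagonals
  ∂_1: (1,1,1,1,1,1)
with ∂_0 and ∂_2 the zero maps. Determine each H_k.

H_0: b_0 = 7 − 0 − 6 = 1; torsion from ∂_1 factors > 1: none. So H_0 = Z.
H_1: b_1 = 9 − 6 − 0 = 3; torsion from ∂_2 factors > 1: none. So H_1 = Z^3.

H_0 = Z,  H_1 = Z^3.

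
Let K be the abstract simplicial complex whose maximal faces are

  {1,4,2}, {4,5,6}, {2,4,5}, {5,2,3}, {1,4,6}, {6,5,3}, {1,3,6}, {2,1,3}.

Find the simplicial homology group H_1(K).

We work with the vertex ordering 1 < 2 < 3 < 4 < 5 < 6. The simplices of K, each written with vertices in increasing order, are:

  0-simplices (6): [1], [2], [3], [4], [5], [6]
  1-simplices (12): [1,2], [1,3], [1,4], [1,6], [2,3], [2,4], [2,5], [3,5], [3,6], [4,5], [4,6], [5,6]
  2-simplices (8): [1,2,3], [1,2,4], [1,3,6], [1,4,6], [2,3,5], [2,4,5], [3,5,6], [4,5,6]

so the chain groups are C_0 ≅ Z^6, C_1 ≅ Z^12, C_2 ≅ Z^8.

Boundary ∂_1: C_1 → C_0 sends each edge [p,q] (with p < q) to q − p. For instance
  ∂[4,6] = [6] − [4].
The 6×12 boundary matrix has rank 5 and Smith normal form diag(1,1,1,1,1).

∂_2: C_2 → C_1 maps a triangle to the signed sum of its edges. For instance
  ∂[3,5,6] = [5,6] − [3,6] + [3,5],
  ∂[4,5,6] = [5,6] − [4,6] + [4,5].
This gives a 12×8 integer matrix of rank 7; reducing to Smith normal form yields diagonal entries (1,1,1,1,1,1,1).

Now H_k = ker ∂_k / im ∂_{k+1}, so:

  H_1: rank ker ∂_1 − rank ∂_2 = (12 − 5) − 7 = 0, and the invariant factors of ∂_2 are all 1, so H_1 = 0.

H_1 = 0.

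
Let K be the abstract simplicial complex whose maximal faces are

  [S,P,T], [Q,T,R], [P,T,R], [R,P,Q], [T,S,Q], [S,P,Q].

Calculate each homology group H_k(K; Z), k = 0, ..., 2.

H_0 = Z,  H_1 = 0,  H_2 = Z.

We work with the vertex ordering P < Q < R < S < T. The simplices of K, each written with vertices in increasing order, are:

  0-simplices (5): P, Q, R, S, T
  1-simplices (9): PQ, PR, PS, PT, QR, QS, QT, RT, ST
  2-simplices (6): PQR, PQS, PRT, PST, QRT, QST

giving chain groups C_0 ≅ Z^5, C_1 ≅ Z^9, C_2 ≅ Z^6.

∂_1: C_1 → C_0 sends each edge [p,q] (with p < q) to q − p.
This gives a 5×9 integer matrix of rank 4; reducing to Smith normal form yields diagonal entries (1,1,1,1).

∂_2: C_2 → C_1 sends each 2-simplex [p,q,r] to [q,r] − [p,r] + [p,q]. For instance
  ∂PQR = QR − PR + PQ,
  ∂PST = ST − PT + PS.
The resulting 9×6 matrix has rank 5, and its Smith normal form has invariant factors (1,1,1,1,1).

Computing H_k = (kernel of ∂_k) / (image of ∂_{k+1}):

  H_0: rank C_0 − rank ∂_1 = 5 − 4 = 1, and the invariant factors of ∂_1 are all 1, so H_0 ≅ Z.
  H_1: rank ker ∂_1 − rank ∂_2 = (9 − 4) − 5 = 0, and the invariant factors of ∂_2 are all 1, so H_1 ≅ 0.
  H_2: rank ker ∂_2 − rank ∂_3 = (6 − 5) − 0 = 1, and there is no ∂_3, so H_2 ≅ Z.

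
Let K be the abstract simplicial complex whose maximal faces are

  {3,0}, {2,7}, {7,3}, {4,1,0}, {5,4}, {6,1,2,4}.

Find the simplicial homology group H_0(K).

H_0 = Z.

K has 8 vertices, 12 edges, 5 triangles, 1 3-simplex.
rank ∂_0 = 0, rank ∂_1 = 7 ⇒ b_0 = 8 − 0 − 7 = 1; all invariant factors of ∂_1 are 1 so no torsion. So H_0 ≅ Z.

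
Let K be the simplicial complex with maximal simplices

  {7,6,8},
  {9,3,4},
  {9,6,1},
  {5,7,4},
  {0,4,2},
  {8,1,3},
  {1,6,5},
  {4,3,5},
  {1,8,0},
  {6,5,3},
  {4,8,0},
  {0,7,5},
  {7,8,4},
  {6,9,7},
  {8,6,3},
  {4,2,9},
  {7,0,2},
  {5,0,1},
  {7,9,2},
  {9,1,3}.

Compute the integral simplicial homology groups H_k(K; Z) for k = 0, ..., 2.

H_0 = Z,  H_1 = Z × Z/2,  H_2 = 0.

K has 10 vertices, 30 edges, 20 triangles.
rank ∂_0 = 0, rank ∂_1 = 9 ⇒ b_0 = 10 − 0 − 9 = 1; all invariant factors of ∂_1 are 1 so no torsion. So H_0 = Z.
rank ∂_1 = 9, rank ∂_2 = 20 ⇒ b_1 = 30 − 9 − 20 = 1; ∂_2 has invariant factor(s) [2] giving torsion. So H_1 = Z × Z/2.
rank ∂_2 = 20, rank ∂_3 = 0 ⇒ b_2 = 20 − 20 − 0 = 0. So H_2 = 0.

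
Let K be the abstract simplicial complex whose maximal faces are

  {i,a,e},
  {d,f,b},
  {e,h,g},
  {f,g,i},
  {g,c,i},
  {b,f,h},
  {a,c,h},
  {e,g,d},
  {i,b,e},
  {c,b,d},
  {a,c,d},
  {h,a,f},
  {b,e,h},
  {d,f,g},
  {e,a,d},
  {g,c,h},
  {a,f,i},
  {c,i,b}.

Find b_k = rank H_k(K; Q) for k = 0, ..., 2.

Order the vertices as a < b < c < d < e < f < g < h < i. Listing each simplex with vertices in this order, K has dimension 2 with simplices:

  0-simplices (9): a, b, c, d, e, f, g, h, i
  1-simplices (27): ac, ad, ae, af, ah, ai, bc, bd, be, bf, bh, bi, cd, cg, ch, ci, de, df, dg, eg, eh, ei, fg, fh, fi, gh, gi
  2-simplices (18): acd, ach, ade, aei, afh, afi, bcd, bci, bdf, beh, bei, bfh, cgh, cgi, deg, dfg, egh, fgi

so the chain groups are C_0 ≅ Z^9, C_1 ≅ Z^27, C_2 ≅ Z^18.

The boundary map ∂_1: C_1 → C_0 is given by ∂[p,q] = [q] − [p]. For instance
  ∂ei = i − e.
The 9×27 boundary matrix has rank 8 and Smith normal form diag(1,1,1,1,1,1,1,1).

The boundary map ∂_2: C_2 → C_1 acts by ∂[p,q,r] = [q,r] − [p,r] + [p,q]. For instance
  ∂ach = ch − ah + ac,
  ∂cgi = gi − ci + cg.
As a 27×18 matrix over Z this has rank 17, with invariant factors (1,1,1,1,1,1,1,1,1,1,1,1,1,1,1,1,1).

Reading off H_k = ker ∂_k / im ∂_{k+1}:

  H_0: rank C_0 − rank ∂_1 = 9 − 8 = 1, and the invariant factors of ∂_1 are all 1, so H_0 ≅ Z.
  H_1: rank ker ∂_1 − rank ∂_2 = (27 − 8) − 17 = 2, and the invariant factors of ∂_2 are all 1, so H_1 ≅ Z^2.
  H_2: rank ker ∂_2 − rank ∂_3 = (18 − 17) − 0 = 1, and there is no ∂_3, so H_2 ≅ Z.

As a check, the Euler characteristic is 9 − 27 + 18 = 0, which agrees with 1 − 2 + 1 = 0.

Hence the Betti numbers are b_0 = 1, b_1 = 2, b_2 = 1.

b_0 = 1, b_1 = 2, b_2 = 1.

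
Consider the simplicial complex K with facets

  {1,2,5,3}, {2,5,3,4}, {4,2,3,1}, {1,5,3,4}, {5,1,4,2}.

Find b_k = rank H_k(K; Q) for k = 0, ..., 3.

Fix the vertex order 1 < 2 < 3 < 4 < 5 and write every simplex with vertices in increasing order. Then dim K = 3 and the simplices of K are:

  0-simplices (5): [1], [2], [3], [4], [5]
  1-simplices (10): [1,2], [1,3], [1,4], [1,5], [2,3], [2,4], [2,5], [3,4], [3,5], [4,5]
  2-simplices (10): [1,2,3], [1,2,4], [1,2,5], [1,3,4], [1,3,5], [1,4,5], [2,3,4], [2,3,5], [2,4,5], [3,4,5]
  3-simplices (5): [1,2,3,4], [1,2,3,5], [1,2,4,5], [1,3,4,5], [2,3,4,5]

Hence C_0 ≅ Z^5, C_1 ≅ Z^10, C_2 ≅ Z^10, C_3 ≅ Z^5.

The boundary map ∂_1: C_1 → C_0 sends each edge [p,q] (with p < q) to q − p.
The 5×10 boundary matrix has rank 4 and Smith normal form diag(1,1,1,1).

∂_2: C_2 → C_1 sends each 2-simplex [p,q,r] to [q,r] − [p,r] + [p,q]. For instance
  ∂[1,2,3] = [2,3] − [1,3] + [1,2],
  ∂[3,4,5] = [4,5] − [3,5] + [3,4].
This gives a 10×10 integer matrix of rank 6; reducing to Smith normal form yields diagonal entries (1,1,1,1,1,1).

∂_3: C_3 → C_2 sends each 3-simplex σ to the alternating sum Σ_i (−1)^i (σ with its i-th vertex removed). For instance
  ∂[1,2,4,5] = [2,4,5] − [1,4,5] + [1,2,5] − [1,2,4],
  ∂[2,3,4,5] = [3,4,5] − [2,4,5] + [2,3,5] − [2,3,4].
The resulting 10×5 matrix has rank 4, and its Smith normal form has invariant factors (1,1,1,1).

Now H_k = ker ∂_k / im ∂_{k+1}, so:

  H_0: rank C_0 − rank ∂_1 = 5 − 4 = 1, and the invariant factors of ∂_1 are all 1, so H_0 ≅ Z.
  H_1: rank ker ∂_1 − rank ∂_2 = (10 − 4) − 6 = 0, and the invariant factors of ∂_2 are all 1, so H_1 ≅ 0.
  H_2: rank ker ∂_2 − rank ∂_3 = (10 − 6) − 4 = 0, and the invariant factors of ∂_3 are all 1, so H_2 ≅ 0.
  H_3: rank ker ∂_3 − rank ∂_4 = (5 − 4) − 0 = 1, and there is no ∂_4, so H_3 ≅ Z.

Hence the Betti numbers are b_0 = 1, b_1 = 0, b_2 = 0, b_3 = 1.

b_0 = 1, b_1 = 0, b_2 = 0, b_3 = 1.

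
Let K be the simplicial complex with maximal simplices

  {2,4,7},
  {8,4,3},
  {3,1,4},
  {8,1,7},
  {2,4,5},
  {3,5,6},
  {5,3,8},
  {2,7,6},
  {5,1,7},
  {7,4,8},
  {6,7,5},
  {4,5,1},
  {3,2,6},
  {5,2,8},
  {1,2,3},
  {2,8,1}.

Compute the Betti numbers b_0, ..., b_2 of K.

Fix the vertex order 1 < 2 < 3 < 4 < 5 < 6 < 7 < 8 and write every simplex with vertices in increasing order. Then dim K = 2 and the simplices of K are:

  0-simplices (8): [1], [2], [3], [4], [5], [6], [7], [8]
  1-simplices (24): (24 of them)
  2-simplices (16): [1,2,3], [1,2,8], [1,3,4], [1,4,5], [1,5,7], [1,7,8], [2,3,6], [2,4,5], [2,4,7], [2,5,8], [2,6,7], [3,4,8], [3,5,6], [3,5,8], [4,7,8], [5,6,7]

giving chain groups C_0 ≅ Z^8, C_1 ≅ Z^24, C_2 ≅ Z^16.

∂_1: C_1 → C_0 is given by ∂[p,q] = [q] − [p]. For instance
  ∂[2,5] = [5] − [2].
The resulting 8×24 matrix has rank 7, and its Smith normal form has invariant factors (1,1,1,1,1,1,1).

∂_2: C_2 → C_1 acts by ∂[p,q,r] = [q,r] − [p,r] + [p,q]. For instance
  ∂[1,5,7] = [5,7] − [1,7] + [1,5],
  ∂[3,5,8] = [5,8] − [3,8] + [3,5].
The resulting 24×16 matrix has rank 15, and its Smith normal form has invariant factors (1,1,1,1,1,1,1,1,1,1,1,1,1,1,1).

From H_k ≅ ker(∂_k) / im(∂_{k+1}) we obtain:

  H_0: rank C_0 − rank ∂_1 = 8 − 7 = 1, and the invariant factors of ∂_1 are all 1, so H_0 = Z.
  H_1: rank ker ∂_1 − rank ∂_2 = (24 − 7) − 15 = 2, and the invariant factors of ∂_2 are all 1, so H_1 = Z^2.
  H_2: rank ker ∂_2 − rank ∂_3 = (16 − 15) − 0 = 1, and there is no ∂_3, so H_2 = Z.

Hence the Betti numbers are b_0 = 1, b_1 = 2, b_2 = 1.

b_0 = 1, b_1 = 2, b_2 = 1.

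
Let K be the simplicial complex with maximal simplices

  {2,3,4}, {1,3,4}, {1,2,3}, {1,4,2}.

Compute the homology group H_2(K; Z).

Fix the vertex order 1 < 2 < 3 < 4 and write every simplex with vertices in increasing order. Then dim K = 2 and the simplices of K are:

  0-simplices (4): [1], [2], [3], [4]
  1-simplices (6): [1,2], [1,3], [1,4], [2,3], [2,4], [3,4]
  2-simplices (4): [1,2,3], [1,2,4], [1,3,4], [2,3,4]

Hence C_0 ≅ Z^4, C_1 ≅ Z^6, C_2 ≅ Z^4.

The boundary map ∂_1: C_1 → C_0 sends each edge [p,q] (with p < q) to q − p.
The 4×6 boundary matrix has rank 3 and Smith normal form diag(1,1,1).

The boundary map ∂_2: C_2 → C_1 maps a triangle to the signed sum of its edges. For instance
  ∂[1,2,3] = [2,3] − [1,3] + [1,2],
  ∂[2,3,4] = [3,4] − [2,4] + [2,3].
As a 6×4 matrix over Z this has rank 3, with invariant factors (1,1,1).

Now H_k = ker ∂_k / im ∂_{k+1}, so:

  H_2: rank ker ∂_2 − rank ∂_3 = (4 − 3) − 0 = 1, and there is no ∂_3, so H_2 ≅ Z.

(K is a triangulation of the 2-sphere S^2.)

H_2 = Z.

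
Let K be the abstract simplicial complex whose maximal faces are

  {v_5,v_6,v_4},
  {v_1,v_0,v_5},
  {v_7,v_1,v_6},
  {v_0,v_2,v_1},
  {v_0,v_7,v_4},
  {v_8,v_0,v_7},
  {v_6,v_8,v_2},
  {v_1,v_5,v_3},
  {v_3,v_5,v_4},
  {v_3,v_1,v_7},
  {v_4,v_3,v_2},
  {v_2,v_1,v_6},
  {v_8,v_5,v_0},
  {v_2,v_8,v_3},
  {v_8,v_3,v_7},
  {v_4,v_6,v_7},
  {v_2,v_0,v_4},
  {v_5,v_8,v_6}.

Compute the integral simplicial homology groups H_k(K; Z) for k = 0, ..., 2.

H_0 ≅ Z,  H_1 ≅ Z^2,  H_2 ≅ Z.

We work with the vertex ordering v_0 < v_1 < v_2 < v_3 < v_4 < v_5 < v_6 < v_7 < v_8. The simplices of K, each written with vertices in increasing order, are:

  0-simplices (9): [v_0], [v_1], [v_2], [v_3], [v_4], [v_5], [v_6], [v_7], [v_8]
  1-simplices (27): (27 of them)
  2-simplices (18): (18 of them)

Hence C_0 ≅ Z^9, C_1 ≅ Z^27, C_2 ≅ Z^18.

∂_1: C_1 → C_0 maps an edge to its endpoints' difference, ∂[p,q] = q − p. For instance
  ∂[v_0,v_5] = [v_5] − [v_0].
The resulting 9×27 matrix has rank 8, and its Smith normal form has invariant factors (1,1,1,1,1,1,1,1).

∂_2: C_2 → C_1 acts by ∂[p,q,r] = [q,r] − [p,r] + [p,q]. For instance
  ∂[v_1,v_3,v_7] = [v_3,v_7] − [v_1,v_7] + [v_1,v_3],
  ∂[v_0,v_1,v_2] = [v_1,v_2] − [v_0,v_2] + [v_0,v_1].
This gives a 27×18 integer matrix of rank 17; reducing to Smith normal form yields diagonal entries (1,1,1,1,1,1,1,1,1,1,1,1,1,1,1,1,1).

From H_k ≅ ker(∂_k) / im(∂_{k+1}) we obtain:

  H_0: rank C_0 − rank ∂_1 = 9 − 8 = 1, and the invariant factors of ∂_1 are all 1, so H_0 = Z.
  H_1: rank ker ∂_1 − rank ∂_2 = (27 − 8) − 17 = 2, and the invariant factors of ∂_2 are all 1, so H_1 = Z^2.
  H_2: rank ker ∂_2 − rank ∂_3 = (18 − 17) − 0 = 1, and there is no ∂_3, so H_2 = Z.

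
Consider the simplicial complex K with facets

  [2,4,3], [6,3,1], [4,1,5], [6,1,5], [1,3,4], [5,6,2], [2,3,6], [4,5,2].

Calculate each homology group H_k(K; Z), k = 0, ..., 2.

Order the vertices as 1 < 2 < 3 < 4 < 5 < 6. Listing each simplex with vertices in this order, K has dimension 2 with simplices:

  0-simplices (6): [1], [2], [3], [4], [5], [6]
  1-simplices (12): [1,3], [1,4], [1,5], [1,6], [2,3], [2,4], [2,5], [2,6], [3,4], [3,6], [4,5], [5,6]
  2-simplices (8): [1,3,4], [1,3,6], [1,4,5], [1,5,6], [2,3,4], [2,3,6], [2,4,5], [2,5,6]

so the chain groups are C_0 ≅ Z^6, C_1 ≅ Z^12, C_2 ≅ Z^8.

The boundary map ∂_1: C_1 → C_0 maps an edge to its endpoints' difference, ∂[p,q] = q − p. For instance
  ∂[2,6] = [6] − [2].
The 6×12 boundary matrix has rank 5 and Smith normal form diag(1,1,1,1,1).

∂_2: C_2 → C_1 acts by ∂[p,q,r] = [q,r] − [p,r] + [p,q]. For instance
  ∂[1,3,6] = [3,6] − [1,6] + [1,3],
  ∂[1,4,5] = [4,5] − [1,5] + [1,4].
As a 12×8 matrix over Z this has rank 7, with invariant factors (1,1,1,1,1,1,1).

Reading off H_k = ker ∂_k / im ∂_{k+1}:

  H_0: rank C_0 − rank ∂_1 = 6 − 5 = 1, and the invariant factors of ∂_1 are all 1, so H_0 = Z.
  H_1: rank ker ∂_1 − rank ∂_2 = (12 − 5) − 7 = 0, and the invariant factors of ∂_2 are all 1, so H_1 = 0.
  H_2: rank ker ∂_2 − rank ∂_3 = (8 − 7) − 0 = 1, and there is no ∂_3, so H_2 = Z.

H_0 ≅ Z,  H_1 = 0,  H_2 ≅ Z.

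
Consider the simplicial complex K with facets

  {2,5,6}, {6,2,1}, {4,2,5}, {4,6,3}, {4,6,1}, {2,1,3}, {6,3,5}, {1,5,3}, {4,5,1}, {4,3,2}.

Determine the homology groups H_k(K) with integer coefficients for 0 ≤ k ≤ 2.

H_0 ≅ Z,  H_1 ≅ Z/2Z,  H_2 = 0.

Order the vertices as 1 < 2 < 3 < 4 < 5 < 6. Listing each simplex with vertices in this order, K has dimension 2 with simplices:

  0-simplices (6): [1], [2], [3], [4], [5], [6]
  1-simplices (15): [1,2], [1,3], [1,4], [1,5], [1,6], [2,3], [2,4], [2,5], [2,6], [3,4], [3,5], [3,6], [4,5], [4,6], [5,6]
  2-simplices (10): [1,2,3], [1,2,6], [1,3,5], [1,4,5], [1,4,6], [2,3,4], [2,4,5], [2,5,6], [3,4,6], [3,5,6]

giving chain groups C_0 ≅ Z^6, C_1 ≅ Z^15, C_2 ≅ Z^10.

∂_1: C_1 → C_0 maps an edge to its endpoints' difference, ∂[p,q] = q − p.
As a 6×15 matrix over Z this has rank 5, with invariant factors (1,1,1,1,1).

∂_2: C_2 → C_1 sends each 2-simplex [p,q,r] to [q,r] − [p,r] + [p,q]. For instance
  ∂[1,3,5] = [3,5] − [1,5] + [1,3],
  ∂[2,5,6] = [5,6] − [2,6] + [2,5].
As a 15×10 matrix over Z this has rank 10, with invariant factors (1,1,1,1,1,1,1,1,1,2).

Reading off H_k = ker ∂_k / im ∂_{k+1}:

  H_0: rank C_0 − rank ∂_1 = 6 − 5 = 1, and the invariant factors of ∂_1 are all 1, so H_0 ≅ Z.
  H_1: rank ker ∂_1 − rank ∂_2 = (15 − 5) − 10 = 0, and ∂_2 has invariant factor 2 > 1, so H_1 ≅ Z/2Z.
  H_2: rank ker ∂_2 − rank ∂_3 = (10 − 10) − 0 = 0, and there is no ∂_3, so H_2 ≅ 0.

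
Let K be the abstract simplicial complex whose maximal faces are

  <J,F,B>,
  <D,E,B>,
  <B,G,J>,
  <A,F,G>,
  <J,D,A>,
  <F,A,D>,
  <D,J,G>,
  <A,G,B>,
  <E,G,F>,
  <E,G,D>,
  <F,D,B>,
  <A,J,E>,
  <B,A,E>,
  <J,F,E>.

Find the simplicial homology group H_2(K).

Take the total order A < B < D < E < F < G < J on the vertex set. Then K (dimension 2) consists of the simplices:

  0-simplices (7): A, B, D, E, F, G, J
  1-simplices (21): AB, AD, AE, AF, AG, AJ, BD, BE, BF, BG, BJ, DE, DF, DG, DJ, EF, EG, EJ, FG, FJ, GJ
  2-simplices (14): ABE, ABG, ADF, ADJ, AEJ, AFG, BDE, BDF, BFJ, BGJ, DEG, DGJ, EFG, EFJ

Hence C_0 ≅ Z^7, C_1 ≅ Z^21, C_2 ≅ Z^14.

Boundary ∂_1: C_1 → C_0 maps an edge to its endpoints' difference, ∂[p,q] = q − p. For instance
  ∂GJ = J − G.
As a 7×21 matrix over Z this has rank 6, with invariant factors (1,1,1,1,1,1).

∂_2: C_2 → C_1 maps a triangle to the signed sum of its edges. For instance
  ∂DEG = EG − DG + DE,
  ∂BGJ = GJ − BJ + BG.
The 21×14 boundary matrix has rank 13 and Smith normal form diag(1,1,1,1,1,1,1,1,1,1,1,1,1).

From H_k ≅ ker(∂_k) / im(∂_{k+1}) we obtain:

  H_2: rank ker ∂_2 − rank ∂_3 = (14 − 13) − 0 = 1, and there is no ∂_3, so H_2 = Z.

H_2 ≅ Z.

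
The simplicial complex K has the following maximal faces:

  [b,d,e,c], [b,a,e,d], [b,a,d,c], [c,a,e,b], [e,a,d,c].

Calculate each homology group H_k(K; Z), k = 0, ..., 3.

Fix the vertex order a < b < c < d < e and write every simplex with vertices in increasing order. Then dim K = 3 and the simplices of K are:

  0-simplices (5): a, b, c, d, e
  1-simplices (10): ab, ac, ad, ae, bc, bd, be, cd, ce, de
  2-simplices (10): abc, abd, abe, acd, ace, ade, bcd, bce, bde, cde
  3-simplices (5): abcd, abce, abde, acde, bcde

giving chain groups C_0 ≅ Z^5, C_1 ≅ Z^10, C_2 ≅ Z^10, C_3 ≅ Z^5.

∂_1: C_1 → C_0 maps an edge to its endpoints' difference, ∂[p,q] = q − p. For instance
  ∂bd = d − b.
The resulting 5×10 matrix has rank 4, and its Smith normal form has invariant factors (1,1,1,1).

The boundary map ∂_2: C_2 → C_1 sends each 2-simplex [p,q,r] to [q,r] − [p,r] + [p,q]. For instance
  ∂cde = de − ce + cd,
  ∂bce = ce − be + bc.
The resulting 10×10 matrix has rank 6, and its Smith normal form has invariant factors (1,1,1,1,1,1).

Boundary ∂_3: C_3 → C_2 sends each 3-simplex σ to the alternating sum Σ_i (−1)^i (σ with its i-th vertex removed). For instance
  ∂bcde = cde − bde + bce − bcd,
  ∂abcd = bcd − acd + abd − abc.
The 10×5 boundary matrix has rank 4 and Smith normal form diag(1,1,1,1).

Now H_k = ker ∂_k / im ∂_{k+1}, so:

  H_0: rank C_0 − rank ∂_1 = 5 − 4 = 1, and the invariant factors of ∂_1 are all 1, so H_0 = Z.
  H_1: rank ker ∂_1 − rank ∂_2 = (10 − 4) − 6 = 0, and the invariant factors of ∂_2 are all 1, so H_1 = 0.
  H_2: rank ker ∂_2 − rank ∂_3 = (10 − 6) − 4 = 0, and the invariant factors of ∂_3 are all 1, so H_2 = 0.
  H_3: rank ker ∂_3 − rank ∂_4 = (5 − 4) − 0 = 1, and there is no ∂_4, so H_3 = Z.

As a check, the Euler characteristic is 5 − 10 + 10 − 5 = 0, which agrees with 1 − 0 + 0 − 1 = 0.

H_0 = Z,  H_1 = 0,  H_2 = 0,  H_3 = Z.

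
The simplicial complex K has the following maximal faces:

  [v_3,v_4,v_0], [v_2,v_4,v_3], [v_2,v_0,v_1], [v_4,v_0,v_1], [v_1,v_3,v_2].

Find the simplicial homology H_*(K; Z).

H_0 = Z,  H_1 = Z,  H_2 = 0.

Order the vertices as v_0 < v_1 < v_2 < v_3 < v_4. Listing each simplex with vertices in this order, K has dimension 2 with simplices:

  0-simplices (5): [v_0], [v_1], [v_2], [v_3], [v_4]
  1-simplices (10): [v_0,v_1], [v_0,v_2], [v_0,v_3], [v_0,v_4], [v_1,v_2], [v_1,v_3], [v_1,v_4], [v_2,v_3], [v_2,v_4], [v_3,v_4]
  2-simplices (5): [v_0,v_1,v_2], [v_0,v_1,v_4], [v_0,v_3,v_4], [v_1,v_2,v_3], [v_2,v_3,v_4]

Hence C_0 ≅ Z^5, C_1 ≅ Z^10, C_2 ≅ Z^5.

Boundary ∂_1: C_1 → C_0 maps an edge to its endpoints' difference, ∂[p,q] = q − p.
As a 5×10 matrix over Z this has rank 4, with invariant factors (1,1,1,1).

Boundary ∂_2: C_2 → C_1 sends each 2-simplex [p,q,r] to [q,r] − [p,r] + [p,q]. For instance
  ∂[v_2,v_3,v_4] = [v_3,v_4] − [v_2,v_4] + [v_2,v_3],
  ∂[v_0,v_1,v_4] = [v_1,v_4] − [v_0,v_4] + [v_0,v_1].
The resulting 10×5 matrix has rank 5, and its Smith normal form has invariant factors (1,1,1,1,1).

Computing H_k = (kernel of ∂_k) / (image of ∂_{k+1}):

  H_0: rank C_0 − rank ∂_1 = 5 − 4 = 1, and the invariant factors of ∂_1 are all 1, so H_0 ≅ Z.
  H_1: rank ker ∂_1 − rank ∂_2 = (10 − 4) − 5 = 1, and the invariant factors of ∂_2 are all 1, so H_1 ≅ Z.
  H_2: rank ker ∂_2 − rank ∂_3 = (5 − 5) − 0 = 0, and there is no ∂_3, so H_2 ≅ 0.

(K is a triangulation of the Möbius band.)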